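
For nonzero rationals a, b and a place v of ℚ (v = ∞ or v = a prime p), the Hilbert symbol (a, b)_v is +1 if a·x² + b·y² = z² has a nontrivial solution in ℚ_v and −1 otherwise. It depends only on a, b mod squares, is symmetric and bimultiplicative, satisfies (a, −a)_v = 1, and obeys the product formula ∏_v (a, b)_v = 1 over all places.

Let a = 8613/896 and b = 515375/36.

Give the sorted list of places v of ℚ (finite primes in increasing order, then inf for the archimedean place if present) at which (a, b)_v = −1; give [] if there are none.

(a, b) ≡ (13398, 20615) mod (ℚ^×)²; places V = {2, 3, 5, 7, 11, 19, 29, 31, ∞}.
(a,b)_2: α=-7, β=-2; u≡3, v≡7 (mod 8); ε(u)ε(v)=1·1, αω(v)=-7·0, βω(u)=-2·1; sum ≡ 1  ⇒  -1.
(a,b)_31: α=0, u≡12; β=1, v≡8 (mod 31); (12|31)=-1, (8|31)=+1; sign (−1)^0·-1^1·+1^0 = -1.
(a,b)_29: α=1, u≡17; β=0, v≡23 (mod 29); (17|29)=-1, (23|29)=+1; sign (−1)^0·-1^0·+1^1 = +1.
(a,b)_3: α=3, u≡2; β=-2, v≡2 (mod 3); (2|3)=-1, (2|3)=-1; sign (−1)^0·-1^-2·-1^3 = -1.
(a,b)_19: α=0, u≡2; β=1, v≡13 (mod 19); (2|19)=-1, (13|19)=-1; sign (−1)^0·-1^1·-1^0 = -1.
(a,b)_11: α=1, u≡7; β=0, v≡1 (mod 11); (7|11)=-1, (1|11)=+1; sign (−1)^0·-1^0·+1^1 = +1.
(a,b)_5: α=0, u≡3; β=3, v≡3 (mod 5); (3|5)=-1, (3|5)=-1; sign (−1)^0·-1^3·-1^0 = -1.
(a,b)_∞: sgn(13398)=+, sgn(20615)=+, so +1.
(a,b)_7: α=-1, u≡5; β=1, v≡6 (mod 7); (5|7)=-1, (6|7)=-1; sign (−1)^1·-1^1·-1^-1 = -1.
|Ram(13398, 20615)| = 6, even; anisotropic at {2, 3, 5, 7, 19, 31}.

[2, 3, 5, 7, 19, 31]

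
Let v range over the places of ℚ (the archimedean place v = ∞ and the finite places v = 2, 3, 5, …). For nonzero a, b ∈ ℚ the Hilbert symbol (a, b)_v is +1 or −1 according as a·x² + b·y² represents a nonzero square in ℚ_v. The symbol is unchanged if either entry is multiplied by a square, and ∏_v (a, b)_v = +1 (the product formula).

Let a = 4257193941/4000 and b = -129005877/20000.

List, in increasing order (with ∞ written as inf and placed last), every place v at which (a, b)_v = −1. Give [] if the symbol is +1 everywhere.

[2, 3, 11, 17]

Mod squares: a ≡ 2210, b ≡ -14586. Check v ∈ {∞, 2, 3, 5, 7, 11, 13, 17, 19}.
v=13: a=13^1·(≡1), b=13^1·(≡10) mod 13; (1|13)=+1, (10|13)=+1; (−1)^{1·1·6}·(+1)^1·(+1)^1 = +1.
v=2: v_2(a)=-5, v_2(b)=-5; units ≡ 1, 3 (mod 8); ε·ε+αω+βω = 0·1+-5·1+-5·0 ≡ 1  ⇒  (a,b)_2 = -1.
v=11: a=11^2·(≡6), b=11^1·(≡4) mod 11; (6|11)=-1, (4|11)=+1; (−1)^{2·1·5}·(-1)^1·(+1)^2 = -1.
v=3: a=3^2·(≡2), b=3^1·(≡1) mod 3; (2|3)=-1, (1|3)=+1; (−1)^{2·1·1}·(-1)^1·(+1)^2 = -1.
v=17: a=17^1·(≡3), b=17^1·(≡4) mod 17; (3|17)=-1, (4|17)=+1; (−1)^{1·1·8}·(-1)^1·(+1)^1 = -1.
v=19: a=19^2·(≡7), b=19^2·(≡17) mod 19; (7|19)=+1, (17|19)=+1; (−1)^{2·2·9}·(+1)^2·(+1)^2 = +1.
v=5: a=5^-3·(≡3), b=5^-4·(≡4) mod 5; (3|5)=-1, (4|5)=+1; (−1)^{-3·-4·2}·(-1)^-4·(+1)^-3 = +1.
v=∞: 2210 > 0 and -14586 < 0  ⇒  (a,b)_∞ = +1.
v=7: a=7^2·(≡5), b=7^2·(≡4) mod 7; (5|7)=-1, (4|7)=+1; (−1)^{2·2·3}·(-1)^2·(+1)^2 = +1.
Ram(2210, -14586) = {2, 3, 11, 17}; no ℚ_2-point on the conic.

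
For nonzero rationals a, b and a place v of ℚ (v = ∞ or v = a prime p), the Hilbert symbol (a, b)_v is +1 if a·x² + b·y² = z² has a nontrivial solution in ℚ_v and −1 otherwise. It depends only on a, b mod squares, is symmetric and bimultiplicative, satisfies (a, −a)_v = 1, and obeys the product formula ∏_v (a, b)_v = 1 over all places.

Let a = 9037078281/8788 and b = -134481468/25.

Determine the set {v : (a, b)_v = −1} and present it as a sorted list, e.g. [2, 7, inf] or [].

(a, b) ≡ (5436717, -18183) mod (ℚ^×)²; places V = {2, 3, 5, 7, 11, 13, 19, 23, 29, 43, ∞}.
(a,b)_23: α=1, u≡9; β=0, v≡19 (mod 23); (9|23)=+1, (19|23)=-1; sign (−1)^0·+1^0·-1^1 = -1.
(a,b)_∞: sgn(5436717)=+, sgn(-18183)=−, so +1.
(a,b)_7: α=4, u≡3; β=0, v≡3 (mod 7); (3|7)=-1, (3|7)=-1; sign (−1)^0·-1^0·-1^4 = +1.
(a,b)_11: α=1, u≡7; β=1, v≡7 (mod 11); (7|11)=-1, (7|11)=-1; sign (−1)^1·-1^1·-1^1 = -1.
(a,b)_13: α=-3, u≡9; β=0, v≡4 (mod 13); (9|13)=+1, (4|13)=+1; sign (−1)^0·+1^0·+1^-3 = +1.
(a,b)_29: α=1, u≡3; β=1, v≡19 (mod 29); (3|29)=-1, (19|29)=-1; sign (−1)^0·-1^1·-1^1 = +1.
(a,b)_3: α=3, u≡2; β=1, v≡2 (mod 3); (2|3)=-1, (2|3)=-1; sign (−1)^1·-1^1·-1^3 = -1.
(a,b)_5: α=0, u≡2; β=-2, v≡2 (mod 5); (2|5)=-1, (2|5)=-1; sign (−1)^0·-1^-2·-1^0 = +1.
(a,b)_43: α=0, u≡22; β=2, v≡13 (mod 43); (22|43)=-1, (13|43)=+1; sign (−1)^0·-1^2·+1^0 = +1.
(a,b)_19: α=1, u≡13; β=1, v≡10 (mod 19); (13|19)=-1, (10|19)=-1; sign (−1)^1·-1^1·-1^1 = -1.
(a,b)_2: α=-2, β=2; u≡5, v≡1 (mod 8); ε(u)ε(v)=0·0, αω(v)=-2·0, βω(u)=2·1; sum ≡ 0  ⇒  +1.
|Ram(5436717, -18183)| = 4, even; anisotropic at {3, 11, 19, 23}.

[3, 11, 19, 23]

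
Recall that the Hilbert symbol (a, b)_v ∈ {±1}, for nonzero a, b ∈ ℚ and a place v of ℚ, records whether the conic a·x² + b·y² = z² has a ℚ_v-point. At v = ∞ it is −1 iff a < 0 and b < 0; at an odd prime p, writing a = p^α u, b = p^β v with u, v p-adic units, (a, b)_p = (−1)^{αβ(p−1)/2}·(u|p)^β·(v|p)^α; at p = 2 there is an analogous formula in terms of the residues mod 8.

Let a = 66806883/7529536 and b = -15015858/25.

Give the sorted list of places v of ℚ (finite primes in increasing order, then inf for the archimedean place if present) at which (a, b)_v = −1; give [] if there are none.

[3, 43]

(a, b) ≡ (3, -124098) mod (ℚ^×)²; places V = {2, 3, 5, 7, 11, 13, 37, 43, ∞}.
(a,b)_2: α=-6, β=1; u≡3, v≡7 (mod 8); ε(u)ε(v)=1·1, αω(v)=-6·0, βω(u)=1·1; sum ≡ 0  ⇒  +1.
(a,b)_7: α=-6, u≡3; β=0, v≡6 (mod 7); (3|7)=-1, (6|7)=-1; sign (−1)^0·-1^0·-1^-6 = +1.
(a,b)_37: α=0, u≡21; β=1, v≡20 (mod 37); (21|37)=+1, (20|37)=-1; sign (−1)^0·+1^1·-1^0 = +1.
(a,b)_5: α=0, u≡3; β=-2, v≡2 (mod 5); (3|5)=-1, (2|5)=-1; sign (−1)^0·-1^-2·-1^0 = +1.
(a,b)_13: α=2, u≡3; β=1, v≡3 (mod 13); (3|13)=+1, (3|13)=+1; sign (−1)^0·+1^1·+1^2 = +1.
(a,b)_11: α=4, u≡3; β=2, v≡5 (mod 11); (3|11)=+1, (5|11)=+1; sign (−1)^0·+1^2·+1^4 = +1.
(a,b)_∞: sgn(3)=+, sgn(-124098)=−, so +1.
(a,b)_43: α=0, u≡5; β=1, v≡36 (mod 43); (5|43)=-1, (36|43)=+1; sign (−1)^0·-1^1·+1^0 = -1.
(a,b)_3: α=3, u≡1; β=1, v≡1 (mod 3); (1|3)=+1, (1|3)=+1; sign (−1)^1·+1^1·+1^3 = -1.
(3, -124098 / ℚ) ramifies at {3, 43}: a division algebra.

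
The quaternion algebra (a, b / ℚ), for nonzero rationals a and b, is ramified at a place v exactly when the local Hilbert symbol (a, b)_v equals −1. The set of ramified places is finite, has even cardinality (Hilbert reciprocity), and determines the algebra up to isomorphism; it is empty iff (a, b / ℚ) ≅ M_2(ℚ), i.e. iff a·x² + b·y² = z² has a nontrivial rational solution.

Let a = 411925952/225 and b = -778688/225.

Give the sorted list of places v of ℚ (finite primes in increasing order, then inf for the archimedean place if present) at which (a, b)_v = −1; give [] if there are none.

[]

Mod squares: a ≡ 23, b ≡ -23. Check v ∈ {∞, 2, 3, 5, 23}.
v=3: a=3^-2·(≡2), b=3^-2·(≡1) mod 3; (2|3)=-1, (1|3)=+1; (−1)^{-2·-2·1}·(-1)^-2·(+1)^-2 = +1.
v=5: a=5^-2·(≡3), b=5^-2·(≡3) mod 5; (3|5)=-1, (3|5)=-1; (−1)^{-2·-2·2}·(-1)^-2·(-1)^-2 = +1.
v=2: v_2(a)=6, v_2(b)=6; units ≡ 7, 1 (mod 8); ε·ε+αω+βω = 1·0+6·0+6·0 ≡ 0  ⇒  (a,b)_2 = +1.
v=∞: 23 > 0 and -23 < 0  ⇒  (a,b)_∞ = +1.
v=23: a=23^5·(≡1), b=23^3·(≡22) mod 23; (1|23)=+1, (22|23)=-1; (−1)^{5·3·11}·(+1)^3·(-1)^5 = +1.
Every local symbol is +1, so the conic 23·x² + -23·y² = z² has ℚ_v-points for all v and hence a ℚ-point; (a, b / ℚ) ≅ M_2(ℚ).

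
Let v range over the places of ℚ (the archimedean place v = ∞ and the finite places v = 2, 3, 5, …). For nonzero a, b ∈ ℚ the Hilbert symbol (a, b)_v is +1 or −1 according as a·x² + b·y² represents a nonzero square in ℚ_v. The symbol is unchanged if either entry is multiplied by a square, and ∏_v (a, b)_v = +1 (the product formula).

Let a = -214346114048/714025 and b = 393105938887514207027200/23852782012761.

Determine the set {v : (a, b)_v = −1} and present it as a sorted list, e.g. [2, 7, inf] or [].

(a, b) ≡ (-17, 187) mod (ℚ^×)²; places V = {2, 3, 5, 11, 13, 17, 19, 29, ∞}.
(a,b)_29: α=2, u≡2; β=4, v≡1 (mod 29); (2|29)=-1, (1|29)=+1; sign (−1)^0·-1^4·+1^2 = +1.
(a,b)_2: α=10, β=26; u≡7, v≡3 (mod 8); ε(u)ε(v)=1·1, αω(v)=10·1, βω(u)=26·0; sum ≡ 1  ⇒  -1.
(a,b)_13: α=-4, u≡1; β=-8, v≡2 (mod 13); (1|13)=+1, (2|13)=-1; sign (−1)^0·+1^-8·-1^-4 = +1.
(a,b)_19: α=0, u≡13; β=-2, v≡4 (mod 19); (13|19)=-1, (4|19)=+1; sign (−1)^0·-1^-2·+1^0 = +1.
(a,b)_5: α=-2, u≡2; β=2, v≡3 (mod 5); (2|5)=-1, (3|5)=-1; sign (−1)^0·-1^2·-1^-2 = +1.
(a,b)_3: α=0, u≡1; β=-4, v≡1 (mod 3); (1|3)=+1, (1|3)=+1; sign (−1)^0·+1^-4·+1^0 = +1.
(a,b)_∞: sgn(-17)=−, sgn(187)=+, so +1.
(a,b)_17: α=1, u≡1; β=1, v≡7 (mod 17); (1|17)=+1, (7|17)=-1; sign (−1)^0·+1^1·-1^1 = -1.
(a,b)_11: α=4, u≡9; β=7, v≡10 (mod 11); (9|11)=+1, (10|11)=-1; sign (−1)^0·+1^7·-1^4 = +1.
|Ram(-17, 187)| = 2, even; anisotropic at {2, 17}.

[2, 17]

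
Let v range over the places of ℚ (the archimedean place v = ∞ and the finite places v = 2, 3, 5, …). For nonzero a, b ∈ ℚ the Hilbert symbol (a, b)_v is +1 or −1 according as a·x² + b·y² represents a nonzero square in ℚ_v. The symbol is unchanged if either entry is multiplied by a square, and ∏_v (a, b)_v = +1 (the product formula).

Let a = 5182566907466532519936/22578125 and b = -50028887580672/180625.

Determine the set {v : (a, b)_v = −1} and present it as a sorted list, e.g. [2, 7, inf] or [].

[2, 3, 5, 7]

(a, b) ≡ (770, -858) mod (ℚ^×)²; places V = {2, 3, 5, 7, 11, 13, 17, ∞}.
(a,b)_2: α=19, β=13; u≡1, v≡3 (mod 8); ε(u)ε(v)=0·1, αω(v)=19·1, βω(u)=13·0; sum ≡ 1  ⇒  -1.
(a,b)_11: α=5, u≡5; β=3, v≡10 (mod 11); (5|11)=+1, (10|11)=-1; sign (−1)^1·+1^3·-1^5 = +1.
(a,b)_7: α=9, u≡5; β=6, v≡5 (mod 7); (5|7)=-1, (5|7)=-1; sign (−1)^0·-1^6·-1^9 = -1.
(a,b)_∞: sgn(770)=+, sgn(-858)=−, so +1.
(a,b)_17: α=-2, u≡11; β=-2, v≡15 (mod 17); (11|17)=-1, (15|17)=+1; sign (−1)^0·-1^-2·+1^-2 = +1.
(a,b)_3: α=2, u≡2; β=1, v≡2 (mod 3); (2|3)=-1, (2|3)=-1; sign (−1)^0·-1^1·-1^2 = -1.
(a,b)_13: α=2, u≡10; β=1, v≡10 (mod 13); (10|13)=+1, (10|13)=+1; sign (−1)^0·+1^1·+1^2 = +1.
(a,b)_5: α=-7, u≡4; β=-4, v≡2 (mod 5); (4|5)=+1, (2|5)=-1; sign (−1)^0·+1^-4·-1^-7 = -1.
|Ram(770, -858)| = 4, even; anisotropic at {2, 3, 5, 7}.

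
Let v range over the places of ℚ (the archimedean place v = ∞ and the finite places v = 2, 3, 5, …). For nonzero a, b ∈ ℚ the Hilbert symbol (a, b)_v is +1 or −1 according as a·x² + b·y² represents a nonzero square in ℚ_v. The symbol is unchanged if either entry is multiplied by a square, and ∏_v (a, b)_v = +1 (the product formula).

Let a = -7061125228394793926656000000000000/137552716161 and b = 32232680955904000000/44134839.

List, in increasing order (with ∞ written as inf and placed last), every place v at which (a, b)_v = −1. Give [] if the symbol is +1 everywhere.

[2, 13, 19, 41]

(a, b) ≡ (-19, 126854) mod (ℚ^×)²; places V = {2, 3, 5, 7, 11, 13, 17, 19, 29, 41, ∞}.
(a,b)_∞: sgn(-19)=−, sgn(126854)=+, so +1.
(a,b)_2: α=32, β=19; u≡5, v≡3 (mod 8); ε(u)ε(v)=0·1, αω(v)=32·1, βω(u)=19·1; sum ≡ 1  ⇒  -1.
(a,b)_3: α=-4, u≡2; β=-2, v≡2 (mod 3); (2|3)=-1, (2|3)=-1; sign (−1)^0·-1^-2·-1^-4 = +1.
(a,b)_41: α=2, u≡28; β=1, v≡22 (mod 41); (28|41)=-1, (22|41)=-1; sign (−1)^0·-1^1·-1^2 = -1.
(a,b)_11: α=2, u≡3; β=2, v≡10 (mod 11); (3|11)=+1, (10|11)=-1; sign (−1)^0·+1^2·-1^2 = +1.
(a,b)_5: α=12, u≡4; β=6, v≡4 (mod 5); (4|5)=+1, (4|5)=+1; sign (−1)^0·+1^6·+1^12 = +1.
(a,b)_13: α=6, u≡6; β=3, v≡7 (mod 13); (6|13)=-1, (7|13)=-1; sign (−1)^0·-1^3·-1^6 = -1.
(a,b)_17: α=0, u≡15; β=-1, v≡4 (mod 17); (15|17)=+1, (4|17)=+1; sign (−1)^0·+1^-1·+1^0 = +1.
(a,b)_29: α=-4, u≡17; β=-2, v≡21 (mod 29); (17|29)=-1, (21|29)=-1; sign (−1)^0·-1^-2·-1^-4 = +1.
(a,b)_7: α=-4, u≡2; β=-3, v≡5 (mod 7); (2|7)=+1, (5|7)=-1; sign (−1)^0·+1^-3·-1^-4 = +1.
(a,b)_19: α=3, u≡14; β=2, v≡14 (mod 19); (14|19)=-1, (14|19)=-1; sign (−1)^0·-1^2·-1^3 = -1.
Ram(-19, 126854) = {2, 13, 19, 41}; no ℚ_2-point on the conic.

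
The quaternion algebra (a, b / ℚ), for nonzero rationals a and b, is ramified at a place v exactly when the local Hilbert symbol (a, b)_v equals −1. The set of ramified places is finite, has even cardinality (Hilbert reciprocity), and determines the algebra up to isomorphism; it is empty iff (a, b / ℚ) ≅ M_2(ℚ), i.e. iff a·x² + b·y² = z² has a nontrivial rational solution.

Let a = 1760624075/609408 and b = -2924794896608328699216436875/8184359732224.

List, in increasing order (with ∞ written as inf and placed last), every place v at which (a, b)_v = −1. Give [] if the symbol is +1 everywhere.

Mod squares: a ≡ 406, b ≡ -19. Check v ∈ {∞, 2, 3, 5, 7, 13, 19, 23, 29, 31}.
v=31: a=31^2·(≡13), b=31^4·(≡26) mod 31; (13|31)=-1, (26|31)=-1; (−1)^{2·4·15}·(-1)^4·(-1)^2 = +1.
v=23: a=23^-2·(≡21), b=23^-4·(≡1) mod 23; (21|23)=-1, (1|23)=+1; (−1)^{-2·-4·11}·(-1)^-4·(+1)^-2 = +1.
v=∞: 406 > 0 and -19 < 0  ⇒  (a,b)_∞ = +1.
v=19: a=19^2·(≡11), b=19^5·(≡10) mod 19; (11|19)=+1, (10|19)=-1; (−1)^{2·5·9}·(+1)^5·(-1)^2 = +1.
v=5: a=5^2·(≡1), b=5^4·(≡4) mod 5; (1|5)=+1, (4|5)=+1; (−1)^{2·4·2}·(+1)^4·(+1)^2 = +1.
v=2: v_2(a)=-7, v_2(b)=-10; units ≡ 3, 5 (mod 8); ε·ε+αω+βω = 1·0+-7·1+-10·1 ≡ 1  ⇒  (a,b)_2 = -1.
v=7: a=7^1·(≡2), b=7^2·(≡4) mod 7; (2|7)=+1, (4|7)=+1; (−1)^{1·2·3}·(+1)^2·(+1)^1 = +1.
v=29: a=29^1·(≡26), b=29^4·(≡12) mod 29; (26|29)=-1, (12|29)=-1; (−1)^{1·4·14}·(-1)^4·(-1)^1 = -1.
v=13: a=13^0·(≡4), b=13^-4·(≡7) mod 13; (4|13)=+1, (7|13)=-1; (−1)^{0·-4·6}·(+1)^-4·(-1)^0 = +1.
v=3: a=3^-2·(≡1), b=3^10·(≡2) mod 3; (1|3)=+1, (2|3)=-1; (−1)^{-2·10·1}·(+1)^10·(-1)^-2 = +1.
(406, -19 / ℚ) ramifies at {2, 29}: a division algebra.

[2, 29]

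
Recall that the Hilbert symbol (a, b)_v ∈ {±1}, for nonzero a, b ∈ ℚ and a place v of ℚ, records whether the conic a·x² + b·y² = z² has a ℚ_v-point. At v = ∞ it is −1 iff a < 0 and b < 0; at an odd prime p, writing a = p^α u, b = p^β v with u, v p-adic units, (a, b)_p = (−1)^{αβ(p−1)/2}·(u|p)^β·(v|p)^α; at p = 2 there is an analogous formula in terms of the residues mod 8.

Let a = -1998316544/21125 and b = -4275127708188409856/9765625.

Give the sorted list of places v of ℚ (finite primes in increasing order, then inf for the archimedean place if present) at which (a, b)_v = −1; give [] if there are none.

Mod squares: a ≡ -18445, b ≡ -14. Check v ∈ {∞, 2, 5, 7, 13, 17, 23, 31}.
v=2: v_2(a)=10, v_2(b)=41; units ≡ 3, 1 (mod 8); ε·ε+αω+βω = 1·0+10·0+41·1 ≡ 1  ⇒  (a,b)_2 = -1.
v=31: a=31^1·(≡14), b=31^2·(≡3) mod 31; (14|31)=+1, (3|31)=-1; (−1)^{1·2·15}·(+1)^2·(-1)^1 = -1.
v=5: a=5^-3·(≡4), b=5^-10·(≡4) mod 5; (4|5)=+1, (4|5)=+1; (−1)^{-3·-10·2}·(+1)^-10·(+1)^-3 = +1.
v=17: a=17^1·(≡6), b=17^2·(≡3) mod 17; (6|17)=-1, (3|17)=-1; (−1)^{1·2·8}·(-1)^2·(-1)^1 = -1.
v=13: a=13^-2·(≡11), b=13^0·(≡4) mod 13; (11|13)=-1, (4|13)=+1; (−1)^{-2·0·6}·(-1)^0·(+1)^-2 = +1.
v=∞: -18445 < 0 and -14 < 0  ⇒  (a,b)_∞ = -1.
v=23: a=23^2·(≡9), b=23^0·(≡6) mod 23; (9|23)=+1, (6|23)=+1; (−1)^{2·0·11}·(+1)^0·(+1)^2 = +1.
v=7: a=7^1·(≡2), b=7^1·(≡6) mod 7; (2|7)=+1, (6|7)=-1; (−1)^{1·1·3}·(+1)^1·(-1)^1 = +1.
(-18445, -14 / ℚ) ramifies at {2, 17, 31, ∞}: a division algebra.

[2, 17, 31, inf]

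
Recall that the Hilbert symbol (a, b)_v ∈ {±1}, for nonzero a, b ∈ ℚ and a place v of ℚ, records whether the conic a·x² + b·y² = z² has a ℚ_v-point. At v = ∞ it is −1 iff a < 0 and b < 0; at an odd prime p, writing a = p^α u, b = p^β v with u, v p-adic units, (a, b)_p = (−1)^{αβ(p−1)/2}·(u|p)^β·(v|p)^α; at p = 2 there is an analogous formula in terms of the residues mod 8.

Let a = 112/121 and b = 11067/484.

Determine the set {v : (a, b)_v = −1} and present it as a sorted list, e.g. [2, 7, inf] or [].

[2, 17]

(a, b) ≡ (7, 11067) mod (ℚ^×)²; places V = {2, 3, 7, 11, 17, 31, ∞}.
(a,b)_31: α=0, u≡4; β=1, v≡9 (mod 31); (4|31)=+1, (9|31)=+1; sign (−1)^0·+1^1·+1^0 = +1.
(a,b)_7: α=1, u≡1; β=1, v≡6 (mod 7); (1|7)=+1, (6|7)=-1; sign (−1)^1·+1^1·-1^1 = +1.
(a,b)_3: α=0, u≡1; β=1, v≡2 (mod 3); (1|3)=+1, (2|3)=-1; sign (−1)^0·+1^1·-1^0 = +1.
(a,b)_∞: sgn(7)=+, sgn(11067)=+, so +1.
(a,b)_11: α=-2, u≡2; β=-2, v≡3 (mod 11); (2|11)=-1, (3|11)=+1; sign (−1)^0·-1^-2·+1^-2 = +1.
(a,b)_2: α=4, β=-2; u≡7, v≡3 (mod 8); ε(u)ε(v)=1·1, αω(v)=4·1, βω(u)=-2·0; sum ≡ 1  ⇒  -1.
(a,b)_17: α=0, u≡5; β=1, v≡7 (mod 17); (5|17)=-1, (7|17)=-1; sign (−1)^0·-1^1·-1^0 = -1.
(7, 11067 / ℚ) ramifies at {2, 17}: a division algebra.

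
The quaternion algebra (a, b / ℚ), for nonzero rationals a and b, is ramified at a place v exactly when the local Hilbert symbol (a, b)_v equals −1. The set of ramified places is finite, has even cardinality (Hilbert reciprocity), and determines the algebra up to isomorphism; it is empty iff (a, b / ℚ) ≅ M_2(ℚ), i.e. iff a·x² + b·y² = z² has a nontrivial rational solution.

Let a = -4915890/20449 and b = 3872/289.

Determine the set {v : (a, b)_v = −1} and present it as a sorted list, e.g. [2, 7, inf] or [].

Mod squares: a ≡ -210, b ≡ 2. Check v ∈ {∞, 2, 3, 5, 7, 11, 13, 17}.
v=∞: -210 < 0 and 2 > 0  ⇒  (a,b)_∞ = +1.
v=3: a=3^5·(≡2), b=3^0·(≡2) mod 3; (2|3)=-1, (2|3)=-1; (−1)^{5·0·1}·(-1)^0·(-1)^5 = -1.
v=17: a=17^2·(≡5), b=17^-2·(≡13) mod 17; (5|17)=-1, (13|17)=+1; (−1)^{2·-2·8}·(-1)^-2·(+1)^2 = +1.
v=5: a=5^1·(≡3), b=5^0·(≡3) mod 5; (3|5)=-1, (3|5)=-1; (−1)^{1·0·2}·(-1)^0·(-1)^1 = -1.
v=7: a=7^1·(≡6), b=7^0·(≡4) mod 7; (6|7)=-1, (4|7)=+1; (−1)^{1·0·3}·(-1)^0·(+1)^1 = +1.
v=11: a=11^-2·(≡8), b=11^2·(≡7) mod 11; (8|11)=-1, (7|11)=-1; (−1)^{-2·2·5}·(-1)^2·(-1)^-2 = +1.
v=13: a=13^-2·(≡2), b=13^0·(≡8) mod 13; (2|13)=-1, (8|13)=-1; (−1)^{-2·0·6}·(-1)^0·(-1)^-2 = +1.
v=2: v_2(a)=1, v_2(b)=5; units ≡ 7, 1 (mod 8); ε·ε+αω+βω = 1·0+1·0+5·0 ≡ 0  ⇒  (a,b)_2 = +1.
|Ram(-210, 2)| = 2, even; anisotropic at {3, 5}.

[3, 5]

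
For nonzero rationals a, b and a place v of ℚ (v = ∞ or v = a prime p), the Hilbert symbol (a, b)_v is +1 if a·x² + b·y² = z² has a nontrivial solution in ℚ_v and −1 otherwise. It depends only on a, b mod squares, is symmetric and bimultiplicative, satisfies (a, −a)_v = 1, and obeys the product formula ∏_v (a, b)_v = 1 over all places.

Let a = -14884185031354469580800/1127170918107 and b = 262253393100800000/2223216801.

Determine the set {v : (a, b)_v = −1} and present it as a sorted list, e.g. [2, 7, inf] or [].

(a, b) ≡ (-6, 170) mod (ℚ^×)²; places V = {2, 3, 5, 13, 17, 19, 31, ∞}.
(a,b)_∞: sgn(-6)=−, sgn(170)=+, so +1.
(a,b)_3: α=-5, u≡1; β=-4, v≡2 (mod 3); (1|3)=+1, (2|3)=-1; sign (−1)^0·+1^-4·-1^-5 = -1.
(a,b)_5: α=2, u≡4; β=5, v≡1 (mod 5); (4|5)=+1, (1|5)=+1; sign (−1)^0·+1^5·+1^2 = +1.
(a,b)_19: α=6, u≡3; β=4, v≡14 (mod 19); (3|19)=-1, (14|19)=-1; sign (−1)^0·-1^4·-1^6 = +1.
(a,b)_17: α=6, u≡3; β=3, v≡14 (mod 17); (3|17)=-1, (14|17)=-1; sign (−1)^0·-1^3·-1^6 = -1.
(a,b)_31: α=-2, u≡18; β=-2, v≡22 (mod 31); (18|31)=+1, (22|31)=-1; sign (−1)^0·+1^-2·-1^-2 = +1.
(a,b)_13: α=-6, u≡7; β=-4, v≡12 (mod 13); (7|13)=-1, (12|13)=+1; sign (−1)^0·-1^-4·+1^-6 = +1.
(a,b)_2: α=19, β=17; u≡5, v≡5 (mod 8); ε(u)ε(v)=0·0, αω(v)=19·1, βω(u)=17·1; sum ≡ 0  ⇒  +1.
(-6, 170 / ℚ) ramifies at {3, 17}: a division algebra.

[3, 17]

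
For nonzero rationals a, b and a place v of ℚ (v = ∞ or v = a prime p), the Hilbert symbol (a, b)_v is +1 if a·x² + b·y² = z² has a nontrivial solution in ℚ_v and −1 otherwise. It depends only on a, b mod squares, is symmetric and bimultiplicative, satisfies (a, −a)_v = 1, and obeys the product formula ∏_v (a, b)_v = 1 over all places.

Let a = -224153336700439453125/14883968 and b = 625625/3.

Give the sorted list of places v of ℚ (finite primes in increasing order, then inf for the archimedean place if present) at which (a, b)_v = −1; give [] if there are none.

(a, b) ≡ (-2730, 3003) mod (ℚ^×)²; places V = {2, 3, 5, 7, 11, 13, 19, 31, ∞}.
(a,b)_13: α=3, u≡2; β=1, v≡4 (mod 13); (2|13)=-1, (4|13)=+1; sign (−1)^0·-1^1·+1^3 = -1.
(a,b)_5: α=15, u≡1; β=4, v≡2 (mod 5); (1|5)=+1, (2|5)=-1; sign (−1)^0·+1^4·-1^15 = -1.
(a,b)_∞: sgn(-2730)=−, sgn(3003)=+, so +1.
(a,b)_11: α=-2, u≡1; β=1, v≡9 (mod 11); (1|11)=+1, (9|11)=+1; sign (−1)^0·+1^1·+1^-2 = +1.
(a,b)_19: α=2, u≡9; β=0, v≡4 (mod 19); (9|19)=+1, (4|19)=+1; sign (−1)^0·+1^0·+1^2 = +1.
(a,b)_2: α=-7, β=0; u≡3, v≡3 (mod 8); ε(u)ε(v)=1·1, αω(v)=-7·1, βω(u)=0·1; sum ≡ 0  ⇒  +1.
(a,b)_3: α=3, u≡2; β=-1, v≡2 (mod 3); (2|3)=-1, (2|3)=-1; sign (−1)^1·-1^-1·-1^3 = -1.
(a,b)_31: α=-2, u≡12; β=0, v≡15 (mod 31); (12|31)=-1, (15|31)=-1; sign (−1)^0·-1^0·-1^-2 = +1.
(a,b)_7: α=3, u≡4; β=1, v≡2 (mod 7); (4|7)=+1, (2|7)=+1; sign (−1)^1·+1^1·+1^3 = -1.
(-2730, 3003 / ℚ) ramifies at {3, 5, 7, 13}: a division algebra.

[3, 5, 7, 13]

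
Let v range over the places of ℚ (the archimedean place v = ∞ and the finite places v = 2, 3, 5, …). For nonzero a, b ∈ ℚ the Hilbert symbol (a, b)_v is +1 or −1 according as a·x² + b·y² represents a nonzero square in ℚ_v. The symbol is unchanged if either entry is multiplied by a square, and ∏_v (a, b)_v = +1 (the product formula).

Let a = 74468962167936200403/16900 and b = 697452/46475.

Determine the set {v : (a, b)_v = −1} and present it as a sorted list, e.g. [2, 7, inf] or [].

[7, 11, 19, 23]

(a, b) ≡ (646323, 5313) mod (ℚ^×)²; places V = {2, 3, 5, 7, 11, 13, 17, 19, 23, 29, ∞}.
(a,b)_∞: sgn(646323)=+, sgn(5313)=+, so +1.
(a,b)_13: α=-2, u≡5; β=-2, v≡1 (mod 13); (5|13)=-1, (1|13)=+1; sign (−1)^0·-1^-2·+1^-2 = +1.
(a,b)_7: α=2, u≡3; β=1, v≡6 (mod 7); (3|7)=-1, (6|7)=-1; sign (−1)^0·-1^1·-1^2 = -1.
(a,b)_11: α=4, u≡6; β=-1, v≡8 (mod 11); (6|11)=-1, (8|11)=-1; sign (−1)^0·-1^-1·-1^4 = -1.
(a,b)_5: α=-2, u≡3; β=-2, v≡3 (mod 5); (3|5)=-1, (3|5)=-1; sign (−1)^0·-1^-2·-1^-2 = +1.
(a,b)_2: α=-2, β=2; u≡3, v≡1 (mod 8); ε(u)ε(v)=1·0, αω(v)=-2·0, βω(u)=2·1; sum ≡ 0  ⇒  +1.
(a,b)_29: α=3, u≡27; β=0, v≡24 (mod 29); (27|29)=-1, (24|29)=+1; sign (−1)^0·-1^0·+1^3 = +1.
(a,b)_3: α=1, u≡2; β=1, v≡1 (mod 3); (2|3)=-1, (1|3)=+1; sign (−1)^1·-1^1·+1^1 = +1.
(a,b)_19: α=3, u≡7; β=2, v≡13 (mod 19); (7|19)=+1, (13|19)=-1; sign (−1)^0·+1^2·-1^3 = -1.
(a,b)_23: α=3, u≡16; β=1, v≡16 (mod 23); (16|23)=+1, (16|23)=+1; sign (−1)^1·+1^1·+1^3 = -1.
(a,b)_17: α=1, u≡10; β=0, v≡8 (mod 17); (10|17)=-1, (8|17)=+1; sign (−1)^0·-1^0·+1^1 = +1.
|Ram(646323, 5313)| = 4, even; anisotropic at {7, 11, 19, 23}.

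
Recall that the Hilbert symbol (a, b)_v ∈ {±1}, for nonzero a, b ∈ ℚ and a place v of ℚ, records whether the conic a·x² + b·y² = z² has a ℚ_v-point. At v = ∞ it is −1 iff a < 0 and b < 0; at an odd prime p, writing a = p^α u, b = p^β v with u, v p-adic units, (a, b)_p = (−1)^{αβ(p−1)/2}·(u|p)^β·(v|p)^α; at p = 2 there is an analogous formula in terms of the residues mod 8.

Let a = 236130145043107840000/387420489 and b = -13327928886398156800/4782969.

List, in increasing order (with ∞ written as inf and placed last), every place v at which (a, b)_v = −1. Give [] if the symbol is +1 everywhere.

(a, b) ≡ (34, -238) mod (ℚ^×)²; places V = {2, 3, 5, 7, 11, 17, ∞}.
(a,b)_∞: sgn(34)=+, sgn(-238)=−, so +1.
(a,b)_3: α=-18, u≡1; β=-14, v≡2 (mod 3); (1|3)=+1, (2|3)=-1; sign (−1)^0·+1^-14·-1^-18 = +1.
(a,b)_17: α=1, u≡2; β=1, v≡14 (mod 17); (2|17)=+1, (14|17)=-1; sign (−1)^0·+1^1·-1^1 = -1.
(a,b)_11: α=0, u≡5; β=2, v≡5 (mod 11); (5|11)=+1, (5|11)=+1; sign (−1)^0·+1^2·+1^0 = +1.
(a,b)_2: α=15, β=17; u≡1, v≡1 (mod 8); ε(u)ε(v)=0·0, αω(v)=15·0, βω(u)=17·0; sum ≡ 0  ⇒  +1.
(a,b)_5: α=4, u≡1; β=2, v≡2 (mod 5); (1|5)=+1, (2|5)=-1; sign (−1)^0·+1^2·-1^4 = +1.
(a,b)_7: α=14, u≡6; β=11, v≡1 (mod 7); (6|7)=-1, (1|7)=+1; sign (−1)^0·-1^11·+1^14 = -1.
Ram(34, -238) = {7, 17}; no ℚ_7-point on the conic.

[7, 17]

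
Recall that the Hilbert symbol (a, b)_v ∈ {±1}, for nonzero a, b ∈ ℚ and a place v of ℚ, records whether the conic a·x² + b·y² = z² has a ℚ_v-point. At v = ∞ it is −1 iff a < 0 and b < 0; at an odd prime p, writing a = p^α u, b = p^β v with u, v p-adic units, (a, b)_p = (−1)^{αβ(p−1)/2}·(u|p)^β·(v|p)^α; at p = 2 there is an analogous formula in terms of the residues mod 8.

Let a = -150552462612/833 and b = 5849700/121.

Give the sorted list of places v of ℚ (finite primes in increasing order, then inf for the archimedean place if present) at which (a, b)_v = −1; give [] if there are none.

[17, 37]

(a, b) ≡ (-1258629, 58497) mod (ℚ^×)²; places V = {2, 3, 5, 7, 11, 17, 23, 29, 31, 37, ∞}.
(a,b)_37: α=1, u≡5; β=1, v≡11 (mod 37); (5|37)=-1, (11|37)=+1; sign (−1)^0·-1^1·+1^1 = -1.
(a,b)_5: α=0, u≡1; β=2, v≡3 (mod 5); (1|5)=+1, (3|5)=-1; sign (−1)^0·+1^2·-1^0 = +1.
(a,b)_23: α=3, u≡19; β=0, v≡3 (mod 23); (19|23)=-1, (3|23)=+1; sign (−1)^0·-1^0·+1^3 = +1.
(a,b)_31: α=2, u≡18; β=1, v≡30 (mod 31); (18|31)=+1, (30|31)=-1; sign (−1)^0·+1^1·-1^2 = +1.
(a,b)_29: α=1, u≡14; β=0, v≡22 (mod 29); (14|29)=-1, (22|29)=+1; sign (−1)^0·-1^0·+1^1 = +1.
(a,b)_17: α=-1, u≡4; β=1, v≡10 (mod 17); (4|17)=+1, (10|17)=-1; sign (−1)^0·+1^1·-1^-1 = -1.
(a,b)_2: α=2, β=2; u≡3, v≡1 (mod 8); ε(u)ε(v)=1·0, αω(v)=2·0, βω(u)=2·1; sum ≡ 0  ⇒  +1.
(a,b)_3: α=1, u≡1; β=1, v≡2 (mod 3); (1|3)=+1, (2|3)=-1; sign (−1)^1·+1^1·-1^1 = +1.
(a,b)_7: α=-2, u≡5; β=0, v≡5 (mod 7); (5|7)=-1, (5|7)=-1; sign (−1)^0·-1^0·-1^-2 = +1.
(a,b)_11: α=0, u≡8; β=-2, v≡10 (mod 11); (8|11)=-1, (10|11)=-1; sign (−1)^0·-1^-2·-1^0 = +1.
(a,b)_∞: sgn(-1258629)=−, sgn(58497)=+, so +1.
(-1258629, 58497 / ℚ) ramifies at {17, 37}: a division algebra.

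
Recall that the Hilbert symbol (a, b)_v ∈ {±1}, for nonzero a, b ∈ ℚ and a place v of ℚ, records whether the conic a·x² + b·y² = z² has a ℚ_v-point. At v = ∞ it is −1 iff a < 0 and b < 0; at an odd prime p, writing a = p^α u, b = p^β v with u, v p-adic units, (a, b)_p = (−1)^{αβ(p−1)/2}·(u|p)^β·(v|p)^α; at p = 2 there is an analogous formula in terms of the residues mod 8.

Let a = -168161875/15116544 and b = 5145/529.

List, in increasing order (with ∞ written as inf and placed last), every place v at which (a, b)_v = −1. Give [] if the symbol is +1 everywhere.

(a, b) ≡ (-19, 105) mod (ℚ^×)²; places V = {2, 3, 5, 7, 17, 19, 23, ∞}.
(a,b)_5: α=4, u≡4; β=1, v≡1 (mod 5); (4|5)=+1, (1|5)=+1; sign (−1)^0·+1^1·+1^4 = +1.
(a,b)_23: α=0, u≡3; β=-2, v≡16 (mod 23); (3|23)=+1, (16|23)=+1; sign (−1)^0·+1^-2·+1^0 = +1.
(a,b)_3: α=-10, u≡2; β=1, v≡2 (mod 3); (2|3)=-1, (2|3)=-1; sign (−1)^0·-1^1·-1^-10 = -1.
(a,b)_2: α=-8, β=0; u≡5, v≡1 (mod 8); ε(u)ε(v)=0·0, αω(v)=-8·0, βω(u)=0·1; sum ≡ 0  ⇒  +1.
(a,b)_7: α=2, u≡4; β=3, v≡2 (mod 7); (4|7)=+1, (2|7)=+1; sign (−1)^0·+1^3·+1^2 = +1.
(a,b)_19: α=1, u≡8; β=0, v≡14 (mod 19); (8|19)=-1, (14|19)=-1; sign (−1)^0·-1^0·-1^1 = -1.
(a,b)_17: α=2, u≡15; β=0, v≡14 (mod 17); (15|17)=+1, (14|17)=-1; sign (−1)^0·+1^0·-1^2 = +1.
(a,b)_∞: sgn(-19)=−, sgn(105)=+, so +1.
(-19, 105 / ℚ) ramifies at {3, 19}: a division algebra.

[3, 19]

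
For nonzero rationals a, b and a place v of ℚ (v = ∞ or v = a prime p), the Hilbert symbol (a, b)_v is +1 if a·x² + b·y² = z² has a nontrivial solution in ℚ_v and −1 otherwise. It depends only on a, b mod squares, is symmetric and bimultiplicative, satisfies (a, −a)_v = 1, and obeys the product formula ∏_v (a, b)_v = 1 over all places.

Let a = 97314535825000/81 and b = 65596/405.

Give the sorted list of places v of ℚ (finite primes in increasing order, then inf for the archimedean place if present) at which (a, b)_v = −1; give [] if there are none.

[2, 19]

(a, b) ≡ (76570, 155) mod (ℚ^×)²; places V = {2, 3, 5, 13, 19, 23, 31, ∞}.
(a,b)_19: α=1, u≡3; β=0, v≡14 (mod 19); (3|19)=-1, (14|19)=-1; sign (−1)^0·-1^0·-1^1 = -1.
(a,b)_2: α=3, β=2; u≡5, v≡3 (mod 8); ε(u)ε(v)=0·1, αω(v)=3·1, βω(u)=2·1; sum ≡ 1  ⇒  -1.
(a,b)_∞: sgn(76570)=+, sgn(155)=+, so +1.
(a,b)_5: α=5, u≡4; β=-1, v≡1 (mod 5); (4|5)=+1, (1|5)=+1; sign (−1)^0·+1^-1·+1^5 = +1.
(a,b)_13: α=1, u≡1; β=0, v≡12 (mod 13); (1|13)=+1, (12|13)=+1; sign (−1)^0·+1^0·+1^1 = +1.
(a,b)_31: α=3, u≡23; β=1, v≡4 (mod 31); (23|31)=-1, (4|31)=+1; sign (−1)^1·-1^1·+1^3 = +1.
(a,b)_23: α=2, u≡3; β=2, v≡22 (mod 23); (3|23)=+1, (22|23)=-1; sign (−1)^0·+1^2·-1^2 = +1.
(a,b)_3: α=-4, u≡1; β=-4, v≡2 (mod 3); (1|3)=+1, (2|3)=-1; sign (−1)^0·+1^-4·-1^-4 = +1.
|Ram(76570, 155)| = 2, even; anisotropic at {2, 19}.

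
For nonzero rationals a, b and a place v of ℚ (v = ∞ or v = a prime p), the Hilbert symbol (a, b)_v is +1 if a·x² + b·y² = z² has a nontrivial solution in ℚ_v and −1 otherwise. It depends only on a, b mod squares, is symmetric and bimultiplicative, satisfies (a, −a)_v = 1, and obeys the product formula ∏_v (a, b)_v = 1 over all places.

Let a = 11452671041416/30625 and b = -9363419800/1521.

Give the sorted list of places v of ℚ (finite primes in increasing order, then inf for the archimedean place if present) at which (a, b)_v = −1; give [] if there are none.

[2, 31]

(a, b) ≡ (34, -38998) mod (ℚ^×)²; places V = {2, 3, 5, 7, 11, 13, 17, 23, 31, 37, ∞}.
(a,b)_37: α=2, u≡28; β=1, v≡24 (mod 37); (28|37)=+1, (24|37)=-1; sign (−1)^0·+1^1·-1^2 = +1.
(a,b)_7: α=-2, u≡5; β=4, v≡6 (mod 7); (5|7)=-1, (6|7)=-1; sign (−1)^0·-1^4·-1^-2 = +1.
(a,b)_31: α=2, u≡27; β=1, v≡17 (mod 31); (27|31)=-1, (17|31)=-1; sign (−1)^0·-1^1·-1^2 = -1.
(a,b)_13: α=0, u≡2; β=-2, v≡5 (mod 13); (2|13)=-1, (5|13)=-1; sign (−1)^0·-1^-2·-1^0 = +1.
(a,b)_3: α=0, u≡1; β=-2, v≡2 (mod 3); (1|3)=+1, (2|3)=-1; sign (−1)^0·+1^-2·-1^0 = +1.
(a,b)_∞: sgn(34)=+, sgn(-38998)=−, so +1.
(a,b)_23: α=2, u≡14; β=0, v≡10 (mod 23); (14|23)=-1, (10|23)=-1; sign (−1)^0·-1^0·-1^2 = +1.
(a,b)_5: α=-4, u≡4; β=2, v≡3 (mod 5); (4|5)=+1, (3|5)=-1; sign (−1)^0·+1^2·-1^-4 = +1.
(a,b)_11: α=2, u≡3; β=0, v≡8 (mod 11); (3|11)=+1, (8|11)=-1; sign (−1)^0·+1^0·-1^2 = +1.
(a,b)_17: α=1, u≡1; β=1, v≡16 (mod 17); (1|17)=+1, (16|17)=+1; sign (−1)^0·+1^1·+1^1 = +1.
(a,b)_2: α=3, β=3; u≡1, v≡5 (mod 8); ε(u)ε(v)=0·0, αω(v)=3·1, βω(u)=3·0; sum ≡ 1  ⇒  -1.
|Ram(34, -38998)| = 2, even; anisotropic at {2, 31}.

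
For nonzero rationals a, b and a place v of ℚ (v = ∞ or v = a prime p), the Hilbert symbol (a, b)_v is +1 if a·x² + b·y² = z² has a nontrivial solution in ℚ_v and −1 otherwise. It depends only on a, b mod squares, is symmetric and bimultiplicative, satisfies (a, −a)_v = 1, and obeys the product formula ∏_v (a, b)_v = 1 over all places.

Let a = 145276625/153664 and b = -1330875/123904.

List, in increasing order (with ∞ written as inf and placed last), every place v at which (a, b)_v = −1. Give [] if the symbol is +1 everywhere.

[]

(a, b) ≡ (65, -35) mod (ℚ^×)²; places V = {2, 3, 5, 7, 11, 13, 23, ∞}.
(a,b)_23: α=2, u≡5; β=0, v≡22 (mod 23); (5|23)=-1, (22|23)=-1; sign (−1)^0·-1^0·-1^2 = +1.
(a,b)_5: α=3, u≡2; β=3, v≡2 (mod 5); (2|5)=-1, (2|5)=-1; sign (−1)^0·-1^3·-1^3 = +1.
(a,b)_13: α=3, u≡5; β=2, v≡3 (mod 13); (5|13)=-1, (3|13)=+1; sign (−1)^0·-1^2·+1^3 = +1.
(a,b)_3: α=0, u≡2; β=2, v≡1 (mod 3); (2|3)=-1, (1|3)=+1; sign (−1)^0·-1^2·+1^0 = +1.
(a,b)_7: α=-4, u≡4; β=1, v≡4 (mod 7); (4|7)=+1, (4|7)=+1; sign (−1)^0·+1^1·+1^-4 = +1.
(a,b)_11: α=0, u≡2; β=-2, v≡4 (mod 11); (2|11)=-1, (4|11)=+1; sign (−1)^0·-1^-2·+1^0 = +1.
(a,b)_2: α=-6, β=-10; u≡1, v≡5 (mod 8); ε(u)ε(v)=0·0, αω(v)=-6·1, βω(u)=-10·0; sum ≡ 0  ⇒  +1.
(a,b)_∞: sgn(65)=+, sgn(-35)=−, so +1.
Ram(a, b) = ∅: the form 65·x² + -35·y² − z² is isotropic over every ℚ_v, so by Hasse–Minkowski it is isotropic over ℚ.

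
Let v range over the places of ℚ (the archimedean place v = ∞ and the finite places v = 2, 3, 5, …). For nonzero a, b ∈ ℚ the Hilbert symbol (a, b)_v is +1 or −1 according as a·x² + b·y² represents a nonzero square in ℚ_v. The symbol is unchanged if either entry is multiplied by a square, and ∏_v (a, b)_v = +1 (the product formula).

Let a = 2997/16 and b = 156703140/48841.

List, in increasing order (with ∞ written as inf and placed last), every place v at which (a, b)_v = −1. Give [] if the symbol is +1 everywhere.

[5, 23, 31, 37]

Mod squares: a ≡ 37, b ≡ 4352865. Check v ∈ {∞, 2, 3, 5, 11, 13, 17, 23, 31, 37}.
v=23: a=23^0·(≡22), b=23^1·(≡10) mod 23; (22|23)=-1, (10|23)=-1; (−1)^{0·1·11}·(-1)^1·(-1)^0 = -1.
v=37: a=37^1·(≡12), b=37^1·(≡15) mod 37; (12|37)=+1, (15|37)=-1; (−1)^{1·1·18}·(+1)^1·(-1)^1 = -1.
v=2: v_2(a)=-4, v_2(b)=2; units ≡ 5, 1 (mod 8); ε·ε+αω+βω = 0·0+-4·0+2·1 ≡ 0  ⇒  (a,b)_2 = +1.
v=11: a=11^0·(≡1), b=11^1·(≡3) mod 11; (1|11)=+1, (3|11)=+1; (−1)^{0·1·5}·(+1)^1·(+1)^0 = +1.
v=5: a=5^0·(≡2), b=5^1·(≡3) mod 5; (2|5)=-1, (3|5)=-1; (−1)^{0·1·2}·(-1)^1·(-1)^0 = -1.
v=13: a=13^0·(≡11), b=13^-2·(≡3) mod 13; (11|13)=-1, (3|13)=+1; (−1)^{0·-2·6}·(-1)^-2·(+1)^0 = +1.
v=∞: 37 > 0 and 4352865 > 0  ⇒  (a,b)_∞ = +1.
v=3: a=3^4·(≡1), b=3^3·(≡2) mod 3; (1|3)=+1, (2|3)=-1; (−1)^{4·3·1}·(+1)^3·(-1)^4 = +1.
v=17: a=17^0·(≡12), b=17^-2·(≡4) mod 17; (12|17)=-1, (4|17)=+1; (−1)^{0·-2·8}·(-1)^-2·(+1)^0 = +1.
v=31: a=31^0·(≡11), b=31^1·(≡5) mod 31; (11|31)=-1, (5|31)=+1; (−1)^{0·1·15}·(-1)^1·(+1)^0 = -1.
Ram(37, 4352865) = {5, 23, 31, 37}; no ℚ_5-point on the conic.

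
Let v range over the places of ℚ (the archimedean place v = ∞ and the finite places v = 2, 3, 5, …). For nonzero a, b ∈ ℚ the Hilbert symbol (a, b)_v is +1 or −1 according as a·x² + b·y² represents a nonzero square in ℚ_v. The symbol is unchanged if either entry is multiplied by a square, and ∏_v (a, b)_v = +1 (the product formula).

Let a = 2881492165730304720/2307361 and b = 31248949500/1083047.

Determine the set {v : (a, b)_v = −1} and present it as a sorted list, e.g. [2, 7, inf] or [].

[3, 5, 11, 23]

Mod squares: a ≡ 2805, b ≡ 5865. Check v ∈ {∞, 2, 3, 5, 7, 11, 17, 23, 31, 41}.
v=5: a=5^1·(≡4), b=5^3·(≡3) mod 5; (4|5)=+1, (3|5)=-1; (−1)^{1·3·2}·(+1)^3·(-1)^1 = -1.
v=31: a=31^-2·(≡3), b=31^-2·(≡17) mod 31; (3|31)=-1, (17|31)=-1; (−1)^{-2·-2·15}·(-1)^-2·(-1)^-2 = +1.
v=∞: 2805 > 0 and 5865 > 0  ⇒  (a,b)_∞ = +1.
v=7: a=7^-4·(≡3), b=7^-2·(≡5) mod 7; (3|7)=-1, (5|7)=-1; (−1)^{-4·-2·3}·(-1)^-2·(-1)^-4 = +1.
v=41: a=41^0·(≡35), b=41^2·(≡39) mod 41; (35|41)=-1, (39|41)=+1; (−1)^{0·2·20}·(-1)^2·(+1)^0 = +1.
v=11: a=11^3·(≡7), b=11^0·(≡6) mod 11; (7|11)=-1, (6|11)=-1; (−1)^{3·0·5}·(-1)^0·(-1)^3 = -1.
v=3: a=3^9·(≡2), b=3^7·(≡2) mod 3; (2|3)=-1, (2|3)=-1; (−1)^{9·7·1}·(-1)^7·(-1)^9 = -1.
v=17: a=17^3·(≡14), b=17^1·(≡3) mod 17; (14|17)=-1, (3|17)=-1; (−1)^{3·1·8}·(-1)^1·(-1)^3 = +1.
v=2: v_2(a)=4, v_2(b)=2; units ≡ 5, 1 (mod 8); ε·ε+αω+βω = 0·0+4·0+2·1 ≡ 0  ⇒  (a,b)_2 = +1.
v=23: a=23^4·(≡10), b=23^-1·(≡18) mod 23; (10|23)=-1, (18|23)=+1; (−1)^{4·-1·11}·(-1)^-1·(+1)^4 = -1.
Ram(2805, 5865) = {3, 5, 11, 23}; no ℚ_3-point on the conic.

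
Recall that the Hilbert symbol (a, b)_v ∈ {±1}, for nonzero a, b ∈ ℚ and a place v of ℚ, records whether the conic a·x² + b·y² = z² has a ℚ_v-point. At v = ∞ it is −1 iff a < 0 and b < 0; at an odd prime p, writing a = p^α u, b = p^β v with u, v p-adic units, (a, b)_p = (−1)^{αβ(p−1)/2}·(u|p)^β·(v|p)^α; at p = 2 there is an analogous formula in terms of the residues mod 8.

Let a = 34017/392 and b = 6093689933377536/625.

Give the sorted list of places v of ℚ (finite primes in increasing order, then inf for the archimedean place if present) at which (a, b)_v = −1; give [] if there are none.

(a, b) ≡ (68034, 11571) mod (ℚ^×)²; places V = {2, 3, 5, 7, 17, 19, 23, 29, ∞}.
(a,b)_29: α=1, u≡26; β=3, v≡16 (mod 29); (26|29)=-1, (16|29)=+1; sign (−1)^0·-1^3·+1^1 = -1.
(a,b)_∞: sgn(68034)=+, sgn(11571)=+, so +1.
(a,b)_17: α=1, u≡12; β=2, v≡10 (mod 17); (12|17)=-1, (10|17)=-1; sign (−1)^0·-1^2·-1^1 = -1.
(a,b)_2: α=-3, β=12; u≡1, v≡3 (mod 8); ε(u)ε(v)=0·1, αω(v)=-3·1, βω(u)=12·0; sum ≡ 1  ⇒  -1.
(a,b)_7: α=-2, u≡4; β=1, v≡4 (mod 7); (4|7)=+1, (4|7)=+1; sign (−1)^0·+1^1·+1^-2 = +1.
(a,b)_19: α=0, u≡18; β=1, v≡7 (mod 19); (18|19)=-1, (7|19)=+1; sign (−1)^0·-1^1·+1^0 = -1.
(a,b)_23: α=1, u≡7; β=2, v≡8 (mod 23); (7|23)=-1, (8|23)=+1; sign (−1)^0·-1^2·+1^1 = +1.
(a,b)_3: α=1, u≡1; β=1, v≡2 (mod 3); (1|3)=+1, (2|3)=-1; sign (−1)^1·+1^1·-1^1 = +1.
(a,b)_5: α=0, u≡1; β=-4, v≡1 (mod 5); (1|5)=+1, (1|5)=+1; sign (−1)^0·+1^-4·+1^0 = +1.
|Ram(68034, 11571)| = 4, even; anisotropic at {2, 17, 19, 29}.

[2, 17, 19, 29]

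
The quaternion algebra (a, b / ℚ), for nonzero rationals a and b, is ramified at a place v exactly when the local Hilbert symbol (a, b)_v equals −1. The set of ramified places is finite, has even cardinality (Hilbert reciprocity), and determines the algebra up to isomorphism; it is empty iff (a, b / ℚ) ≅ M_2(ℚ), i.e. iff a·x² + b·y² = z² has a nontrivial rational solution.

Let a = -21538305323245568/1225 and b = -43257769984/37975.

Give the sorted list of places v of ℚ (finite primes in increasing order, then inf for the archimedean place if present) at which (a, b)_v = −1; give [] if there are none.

Mod squares: a ≡ -2, b ≡ -1937221. Check v ∈ {∞, 2, 5, 7, 11, 13, 17, 19, 23, 29, 31}.
v=7: a=7^-2·(≡6), b=7^-2·(≡1) mod 7; (6|7)=-1, (1|7)=+1; (−1)^{-2·-2·3}·(-1)^-2·(+1)^-2 = +1.
v=5: a=5^-2·(≡3), b=5^-2·(≡4) mod 5; (3|5)=-1, (4|5)=+1; (−1)^{-2·-2·2}·(-1)^-2·(+1)^-2 = +1.
v=23: a=23^2·(≡20), b=23^1·(≡22) mod 23; (20|23)=-1, (22|23)=-1; (−1)^{2·1·11}·(-1)^1·(-1)^2 = -1.
v=11: a=11^2·(≡1), b=11^1·(≡10) mod 11; (1|11)=+1, (10|11)=-1; (−1)^{2·1·5}·(+1)^1·(-1)^2 = +1.
v=∞: -2 < 0 and -1937221 < 0  ⇒  (a,b)_∞ = -1.
v=19: a=19^0·(≡5), b=19^1·(≡18) mod 19; (5|19)=+1, (18|19)=-1; (−1)^{0·1·9}·(+1)^1·(-1)^0 = +1.
v=29: a=29^2·(≡27), b=29^0·(≡19) mod 29; (27|29)=-1, (19|29)=-1; (−1)^{2·0·14}·(-1)^0·(-1)^2 = +1.
v=17: a=17^2·(≡4), b=17^0·(≡11) mod 17; (4|17)=+1, (11|17)=-1; (−1)^{2·0·8}·(+1)^0·(-1)^2 = +1.
v=13: a=13^2·(≡2), b=13^3·(≡8) mod 13; (2|13)=-1, (8|13)=-1; (−1)^{2·3·6}·(-1)^3·(-1)^2 = -1.
v=2: v_2(a)=13, v_2(b)=12; units ≡ 7, 3 (mod 8); ε·ε+αω+βω = 1·1+13·1+12·0 ≡ 0  ⇒  (a,b)_2 = +1.
v=31: a=31^0·(≡6), b=31^-1·(≡2) mod 31; (6|31)=-1, (2|31)=+1; (−1)^{0·-1·15}·(-1)^-1·(+1)^0 = -1.
(-2, -1937221 / ℚ) ramifies at {13, 23, 31, ∞}: a division algebra.

[13, 23, 31, inf]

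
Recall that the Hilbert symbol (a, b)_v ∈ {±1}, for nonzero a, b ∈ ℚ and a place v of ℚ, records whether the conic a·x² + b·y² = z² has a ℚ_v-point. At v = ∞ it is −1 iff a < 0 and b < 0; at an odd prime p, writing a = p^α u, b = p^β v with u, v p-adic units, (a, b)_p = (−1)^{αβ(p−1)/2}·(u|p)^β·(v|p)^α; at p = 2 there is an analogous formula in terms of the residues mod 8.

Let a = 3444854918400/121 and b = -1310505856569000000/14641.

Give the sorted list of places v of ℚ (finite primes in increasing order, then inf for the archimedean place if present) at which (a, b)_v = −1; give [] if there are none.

Mod squares: a ≡ 69, b ≡ -1729. Check v ∈ {∞, 2, 3, 5, 7, 11, 13, 19, 23}.
v=∞: 69 > 0 and -1729 < 0  ⇒  (a,b)_∞ = +1.
v=2: v_2(a)=8, v_2(b)=6; units ≡ 5, 7 (mod 8); ε·ε+αω+βω = 0·1+8·0+6·1 ≡ 0  ⇒  (a,b)_2 = +1.
v=5: a=5^2·(≡1), b=5^6·(≡4) mod 5; (1|5)=+1, (4|5)=+1; (−1)^{2·6·2}·(+1)^6·(+1)^2 = +1.
v=19: a=19^2·(≡18), b=19^3·(≡5) mod 19; (18|19)=-1, (5|19)=+1; (−1)^{2·3·9}·(-1)^3·(+1)^2 = -1.
v=13: a=13^0·(≡3), b=13^1·(≡4) mod 13; (3|13)=+1, (4|13)=+1; (−1)^{0·1·6}·(+1)^1·(+1)^0 = +1.
v=7: a=7^4·(≡6), b=7^3·(≡3) mod 7; (6|7)=-1, (3|7)=-1; (−1)^{4·3·3}·(-1)^3·(-1)^4 = -1.
v=3: a=3^3·(≡2), b=3^4·(≡2) mod 3; (2|3)=-1, (2|3)=-1; (−1)^{3·4·1}·(-1)^4·(-1)^3 = -1.
v=23: a=23^1·(≡1), b=23^2·(≡7) mod 23; (1|23)=+1, (7|23)=-1; (−1)^{1·2·11}·(+1)^2·(-1)^1 = -1.
v=11: a=11^-2·(≡5), b=11^-4·(≡3) mod 11; (5|11)=+1, (3|11)=+1; (−1)^{-2·-4·5}·(+1)^-4·(+1)^-2 = +1.
|Ram(69, -1729)| = 4, even; anisotropic at {3, 7, 19, 23}.

[3, 7, 19, 23]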